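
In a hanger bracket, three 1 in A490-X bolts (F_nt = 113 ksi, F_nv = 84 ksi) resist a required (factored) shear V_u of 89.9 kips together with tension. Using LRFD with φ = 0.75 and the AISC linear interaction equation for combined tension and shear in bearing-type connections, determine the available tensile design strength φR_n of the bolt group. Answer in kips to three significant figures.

A_b = π·1²/4 = 0.7854 in²; f_rv = 89.9 / (3 × 0.7854) = 38.15 ksi.
F'_nt = 1.3 F_nt − (F_nt / φF_nv) f_rv = 1.3·113 − (113/(0.75·84))·38.15 = 78.46 ksi, capped at F_nt → F'_nt = 78.46 ksi.
R_n = F'_nt · A_b · n = 78.46 × 0.7854 × 3 = 184.9 kips.
Design strength φR_n = 0.75 × 184.9 = 139 kips.

139 kips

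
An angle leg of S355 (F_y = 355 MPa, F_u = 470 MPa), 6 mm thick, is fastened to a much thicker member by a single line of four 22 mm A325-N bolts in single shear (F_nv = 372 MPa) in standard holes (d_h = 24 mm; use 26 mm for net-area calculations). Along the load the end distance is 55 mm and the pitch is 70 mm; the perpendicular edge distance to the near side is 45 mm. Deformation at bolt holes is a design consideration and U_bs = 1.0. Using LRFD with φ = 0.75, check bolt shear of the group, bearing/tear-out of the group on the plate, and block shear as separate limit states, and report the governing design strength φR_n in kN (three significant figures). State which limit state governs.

288 kN (block shear governs)

Bolt shear: A_b = π·22²/4 = 380.1 mm²; R_n = 372 × 380.1 × 4 × 1 / 1000 = 565.6 kN → 0.75 × 565.6 = 424 kN.
Bearing: edge l_c = 43, r_n = 145.5 kN; interior l_c = 46, r_n = 148.9 kN; R_n = 145.5 + 3·148.9 = 592.2 kN → 444 kN.
Block shear: A_gv = 1590, A_nv = 1044, A_nt = 192 mm²; R_n = min(0.6F_uA_nv, 0.6F_yA_gv) + U_bs·F_u·A_nt = 384.6 kN → 288 kN.
Block shear governs: 288 kN.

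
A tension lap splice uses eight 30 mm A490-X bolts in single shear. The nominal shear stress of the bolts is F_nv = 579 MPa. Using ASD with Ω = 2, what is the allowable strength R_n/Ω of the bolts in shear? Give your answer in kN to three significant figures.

1640 kN

A_b = π × 30² / 4 = 706.9 mm².
R_n = F_nv · A_b · n · n_s = 579 × 706.9 × 8 × 1 / 1000 = 3274 kN.
Allowable strength R_n/Ω = 3274 / 2 = 1640 kN.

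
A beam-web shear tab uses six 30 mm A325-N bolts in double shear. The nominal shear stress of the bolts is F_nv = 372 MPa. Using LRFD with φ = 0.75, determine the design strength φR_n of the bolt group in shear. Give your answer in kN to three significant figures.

A_b = π × 30² / 4 = 706.9 mm².
R_n = F_nv · A_b · n · n_s = 372 × 706.9 × 6 × 2 / 1000 = 3155 kN.
Design strength φR_n = 0.75 × 3155 = 2370 kN.

2370 kN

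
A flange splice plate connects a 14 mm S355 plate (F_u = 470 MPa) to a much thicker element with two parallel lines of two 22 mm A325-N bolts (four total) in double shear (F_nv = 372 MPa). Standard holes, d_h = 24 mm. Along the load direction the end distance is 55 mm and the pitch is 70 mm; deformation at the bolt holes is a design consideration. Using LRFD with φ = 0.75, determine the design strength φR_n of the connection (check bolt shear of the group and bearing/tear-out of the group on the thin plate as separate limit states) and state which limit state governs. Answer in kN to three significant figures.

848 kN (bolt shear governs)

Bolt shear: A_b = π·22²/4 = 380.1 mm²; R_n = 372 × 380.1 × 4 × 2 / 1000 = 1131 kN → 0.75 × 1131 = 848 kN.
Bearing (1.2 l_c t F_u ≤ 2.4 d t F_u): upper limit = 2.4·22·14·470 / 1000 = 347.4 kN.
  Edge l_c = 55 − 24/2 = 43 → r_n = 339.5 kN; interior l_c = 70 − 24 = 46 → r_n = 347.4 kN.
  R_n,bearing = 2·339.5 + 2·347.4 = 1374 kN → 0.75 × 1374 = 1030 kN.
Bolt shear governs: 848 kN.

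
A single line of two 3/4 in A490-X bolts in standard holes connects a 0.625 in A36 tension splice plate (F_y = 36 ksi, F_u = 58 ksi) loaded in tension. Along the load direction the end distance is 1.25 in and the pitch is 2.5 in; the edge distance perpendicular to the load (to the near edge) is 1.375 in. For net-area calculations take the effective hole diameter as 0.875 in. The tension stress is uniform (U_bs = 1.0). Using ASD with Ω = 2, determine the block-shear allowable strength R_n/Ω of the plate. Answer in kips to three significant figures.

42.3 kips

Shear plane L_v = 1.25 + 1·2.5 = 3.75 in; A_gv = 3.75 × 0.625 = 2.344 in².
A_nv = (3.75 − 1.5·0.875) × 0.625 = 1.523 in².
A_nt = (1.375 − 0.5·0.875) × 0.625 = 0.5859 in².
0.6 F_u A_nv = 53.02 kips; 0.6 F_y A_gv = 50.62 kips → shear yielding governs the shear term.
R_n = 50.62 + 1.0 × 58 × 0.5859 = 84.61 kips.
Allowable strength R_n/Ω = 84.61 / 2 = 42.3 kips.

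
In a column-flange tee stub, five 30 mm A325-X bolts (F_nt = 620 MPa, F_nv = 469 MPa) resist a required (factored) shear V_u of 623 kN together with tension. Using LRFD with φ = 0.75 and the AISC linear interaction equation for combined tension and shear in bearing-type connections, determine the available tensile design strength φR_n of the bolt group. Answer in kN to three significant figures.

A_b = π·30²/4 = 706.9 mm²; f_rv = 623 × 1000 / (5 × 706.9) = 176.3 MPa.
F'_nt = 1.3 F_nt − (F_nt / φF_nv) f_rv = 1.3·620 − (620/(0.75·469))·176.3 = 495.3 MPa, capped at F_nt → F'_nt = 495.3 MPa.
R_n = F'_nt · A_b · n = 495.3 × 706.9 × 5 / 1000 = 1751 kN.
Design strength φR_n = 0.75 × 1751 = 1310 kN.

1310 kN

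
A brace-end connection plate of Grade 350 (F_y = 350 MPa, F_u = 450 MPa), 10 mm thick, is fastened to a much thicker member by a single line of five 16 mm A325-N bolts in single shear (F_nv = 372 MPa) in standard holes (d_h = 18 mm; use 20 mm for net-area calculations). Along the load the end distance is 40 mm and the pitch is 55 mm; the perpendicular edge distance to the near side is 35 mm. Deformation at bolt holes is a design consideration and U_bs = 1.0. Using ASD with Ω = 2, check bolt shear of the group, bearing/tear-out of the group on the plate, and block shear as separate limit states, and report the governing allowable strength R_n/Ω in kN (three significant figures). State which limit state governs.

Bolt shear: A_b = π·16²/4 = 201.1 mm²; R_n = 372 × 201.1 × 5 × 1 / 1000 = 374 kN → 374 / 2 = 187 kN.
Bearing: edge l_c = 31, r_n = 167.4 kN; interior l_c = 37, r_n = 172.8 kN; R_n = 167.4 + 4·172.8 = 858.6 kN → 429 kN.
Block shear: A_gv = 2600, A_nv = 1700, A_nt = 250 mm²; R_n = min(0.6F_uA_nv, 0.6F_yA_gv) + U_bs·F_u·A_nt = 571.5 kN → 286 kN.
Bolt shear governs: 187 kN.

187 kN (bolt shear governs)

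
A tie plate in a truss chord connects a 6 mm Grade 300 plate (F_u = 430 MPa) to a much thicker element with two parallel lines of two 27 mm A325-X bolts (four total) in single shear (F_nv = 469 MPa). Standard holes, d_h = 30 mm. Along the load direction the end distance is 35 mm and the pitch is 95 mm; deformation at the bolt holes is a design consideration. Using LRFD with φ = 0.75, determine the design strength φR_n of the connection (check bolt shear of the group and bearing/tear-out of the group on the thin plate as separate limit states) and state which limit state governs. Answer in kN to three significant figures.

Bolt shear: A_b = π·27²/4 = 572.6 mm²; R_n = 469 × 572.6 × 4 × 1 / 1000 = 1074 kN → 0.75 × 1074 = 806 kN.
Bearing (1.2 l_c t F_u ≤ 2.4 d t F_u): upper limit = 2.4·27·6·430 / 1000 = 167.2 kN.
  Edge l_c = 35 − 30/2 = 20 → r_n = 61.92 kN; interior l_c = 95 − 30 = 65 → r_n = 167.2 kN.
  R_n,bearing = 2·61.92 + 2·167.2 = 458.2 kN → 0.75 × 458.2 = 344 kN.
Bearing governs: 344 kN.

344 kN (bearing governs)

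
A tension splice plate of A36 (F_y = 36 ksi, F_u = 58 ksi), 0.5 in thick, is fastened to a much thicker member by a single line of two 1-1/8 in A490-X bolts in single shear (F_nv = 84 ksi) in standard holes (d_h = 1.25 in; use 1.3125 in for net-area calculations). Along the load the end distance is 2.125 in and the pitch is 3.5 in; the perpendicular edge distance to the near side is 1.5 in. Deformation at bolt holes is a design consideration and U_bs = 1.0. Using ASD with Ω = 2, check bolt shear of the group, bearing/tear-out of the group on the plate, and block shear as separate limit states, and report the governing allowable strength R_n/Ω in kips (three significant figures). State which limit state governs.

42.6 kips (block shear governs)

Bolt shear: A_b = π·1.125²/4 = 0.994 in²; R_n = 84 × 0.994 × 2 × 1 = 167 kips → 167 / 2 = 83.5 kips.
Bearing: edge l_c = 1.5, r_n = 52.2 kips; interior l_c = 2.25, r_n = 78.3 kips; R_n = 52.2 + 1·78.3 = 130.5 kips → 65.2 kips.
Block shear: A_gv = 2.812, A_nv = 1.828, A_nt = 0.4219 in²; R_n = min(0.6F_uA_nv, 0.6F_yA_gv) + U_bs·F_u·A_nt = 85.22 kips → 42.6 kips.
Block shear governs: 42.6 kips.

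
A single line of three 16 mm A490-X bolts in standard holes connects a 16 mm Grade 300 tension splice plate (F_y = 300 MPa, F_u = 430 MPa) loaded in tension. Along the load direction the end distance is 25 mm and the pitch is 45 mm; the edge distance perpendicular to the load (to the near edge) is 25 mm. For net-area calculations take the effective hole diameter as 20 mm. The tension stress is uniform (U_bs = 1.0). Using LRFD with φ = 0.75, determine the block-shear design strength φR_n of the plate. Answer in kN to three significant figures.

Shear plane L_v = 25 + 2·45 = 115 mm; A_gv = 115 × 16 = 1840 mm².
A_nv = (115 − 2.5·20) × 16 = 1040 mm².
A_nt = (25 − 0.5·20) × 16 = 240 mm².
0.6 F_u A_nv = 268.3 kN; 0.6 F_y A_gv = 331.2 kN → shear rupture governs the shear term.
R_n = 268.3 + 1.0 × 430 × 240 / 1000 = 371.5 kN.
Design strength φR_n = 0.75 × 371.5 = 279 kN.

279 kN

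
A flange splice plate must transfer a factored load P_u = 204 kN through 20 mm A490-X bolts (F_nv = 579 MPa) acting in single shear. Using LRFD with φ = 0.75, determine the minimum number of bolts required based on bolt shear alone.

A_b = π·20²/4 = 314.2 mm².
Per-bolt design strength φR_n = 0.75 × 579 × 314.2 × 1 / 1000 = 136.4 kN.
n ≥ 204 / 136.4 = 1.495 → use 2 bolts.

2 bolts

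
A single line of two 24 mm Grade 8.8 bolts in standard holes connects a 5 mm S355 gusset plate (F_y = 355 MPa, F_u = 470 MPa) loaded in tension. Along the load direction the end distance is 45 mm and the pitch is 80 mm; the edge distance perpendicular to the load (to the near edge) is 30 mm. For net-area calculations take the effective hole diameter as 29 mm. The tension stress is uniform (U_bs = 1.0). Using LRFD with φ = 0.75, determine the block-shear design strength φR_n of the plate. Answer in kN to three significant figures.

114 kN

Shear plane L_v = 45 + 1·80 = 125 mm; A_gv = 125 × 5 = 625 mm².
A_nv = (125 − 1.5·29) × 5 = 407.5 mm².
A_nt = (30 − 0.5·29) × 5 = 77.5 mm².
0.6 F_u A_nv = 114.9 kN; 0.6 F_y A_gv = 133.1 kN → shear rupture governs the shear term.
R_n = 114.9 + 1.0 × 470 × 77.5 / 1000 = 151.3 kN.
Design strength φR_n = 0.75 × 151.3 = 114 kN.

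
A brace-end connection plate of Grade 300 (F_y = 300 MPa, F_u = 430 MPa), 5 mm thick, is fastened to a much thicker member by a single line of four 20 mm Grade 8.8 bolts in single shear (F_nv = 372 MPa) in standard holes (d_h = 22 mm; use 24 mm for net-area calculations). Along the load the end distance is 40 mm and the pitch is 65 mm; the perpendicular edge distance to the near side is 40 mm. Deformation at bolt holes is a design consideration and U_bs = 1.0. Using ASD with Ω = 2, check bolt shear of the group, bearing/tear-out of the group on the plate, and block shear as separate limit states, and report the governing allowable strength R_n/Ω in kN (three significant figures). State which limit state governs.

Bolt shear: A_b = π·20²/4 = 314.2 mm²; R_n = 372 × 314.2 × 4 × 1 / 1000 = 467.5 kN → 467.5 / 2 = 234 kN.
Bearing: edge l_c = 29, r_n = 74.82 kN; interior l_c = 43, r_n = 103.2 kN; R_n = 74.82 + 3·103.2 = 384.4 kN → 192 kN.
Block shear: A_gv = 1175, A_nv = 755, A_nt = 140 mm²; R_n = min(0.6F_uA_nv, 0.6F_yA_gv) + U_bs·F_u·A_nt = 255 kN → 127 kN.
Block shear governs: 127 kN.

127 kN (block shear governs)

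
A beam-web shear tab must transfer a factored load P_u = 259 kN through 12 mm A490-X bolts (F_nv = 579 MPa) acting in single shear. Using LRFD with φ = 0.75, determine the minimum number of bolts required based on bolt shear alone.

6 bolts

A_b = π·12²/4 = 113.1 mm².
Per-bolt design strength φR_n = 0.75 × 579 × 113.1 × 1 / 1000 = 49.11 kN.
n ≥ 259 / 49.11 = 5.274 → use 6 bolts.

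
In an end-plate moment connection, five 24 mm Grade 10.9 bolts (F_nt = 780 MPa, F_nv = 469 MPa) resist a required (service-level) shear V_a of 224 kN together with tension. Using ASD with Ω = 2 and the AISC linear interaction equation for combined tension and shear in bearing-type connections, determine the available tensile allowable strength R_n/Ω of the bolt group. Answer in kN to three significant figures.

774 kN

A_b = π·24²/4 = 452.4 mm²; f_rv = 224 × 1000 / (5 × 452.4) = 99.03 MPa.
F'_nt = 1.3 F_nt − (Ω F_nt / F_nv) f_rv = 1.3·780 − (2·780/469)·99.03 = 684.6 MPa, capped at F_nt → F'_nt = 684.6 MPa.
R_n = F'_nt · A_b · n = 684.6 × 452.4 × 5 / 1000 = 1549 kN.
Allowable strength R_n/Ω = 1549 / 2 = 774 kN.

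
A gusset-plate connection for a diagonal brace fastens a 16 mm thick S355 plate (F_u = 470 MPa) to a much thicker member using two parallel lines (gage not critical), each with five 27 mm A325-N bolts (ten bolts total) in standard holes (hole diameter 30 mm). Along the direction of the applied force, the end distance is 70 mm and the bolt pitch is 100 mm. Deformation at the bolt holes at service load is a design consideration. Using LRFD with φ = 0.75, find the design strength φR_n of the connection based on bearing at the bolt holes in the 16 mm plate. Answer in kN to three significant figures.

3650 kN

Per bolt r_n = 1.2 l_c t F_u ≤ 2.4 d t F_u; upper limit = 2.4 × 27 × 16 × 470 / 1000 = 487.3 kN.
Edge bolt: l_c = 70 − 30/2 = 55 mm → 1.2 × 55 × 16 × 470 / 1000 = 496.3 → r_n = 487.3 kN.
Interior bolts: l_c = 100 − 30 = 70 mm → 1.2 × 70 × 16 × 470 / 1000 = 631.7 → r_n = 487.3 kN.
R_n = 2 × 487.3 + 8 × 487.3 = 4873 kN.
Design strength φR_n = 0.75 × 4873 = 3650 kN.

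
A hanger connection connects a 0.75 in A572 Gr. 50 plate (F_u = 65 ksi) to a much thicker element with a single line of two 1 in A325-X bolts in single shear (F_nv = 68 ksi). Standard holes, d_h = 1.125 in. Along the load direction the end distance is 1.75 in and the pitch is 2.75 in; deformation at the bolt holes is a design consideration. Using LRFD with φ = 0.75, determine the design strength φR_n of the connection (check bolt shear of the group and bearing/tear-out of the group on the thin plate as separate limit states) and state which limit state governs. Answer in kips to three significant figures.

80.1 kips (bolt shear governs)

Bolt shear: A_b = π·1²/4 = 0.7854 in²; R_n = 68 × 0.7854 × 2 × 1 = 106.8 kips → 0.75 × 106.8 = 80.1 kips.
Bearing (1.2 l_c t F_u ≤ 2.4 d t F_u): upper limit = 2.4·1·0.75·65 = 117 kips.
  Edge l_c = 1.75 − 1.125/2 = 1.188 → r_n = 69.47 kips; interior l_c = 2.75 − 1.125 = 1.625 → r_n = 95.06 kips.
  R_n,bearing = 1·69.47 + 1·95.06 = 164.5 kips → 0.75 × 164.5 = 123 kips.
Bolt shear governs: 80.1 kips.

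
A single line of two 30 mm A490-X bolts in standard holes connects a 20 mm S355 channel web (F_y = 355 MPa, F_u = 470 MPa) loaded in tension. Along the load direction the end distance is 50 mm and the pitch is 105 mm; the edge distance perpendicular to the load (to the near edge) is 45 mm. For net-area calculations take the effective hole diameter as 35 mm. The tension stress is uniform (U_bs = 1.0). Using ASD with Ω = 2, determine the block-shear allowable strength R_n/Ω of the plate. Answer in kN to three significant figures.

Shear plane L_v = 50 + 1·105 = 155 mm; A_gv = 155 × 20 = 3100 mm².
A_nv = (155 − 1.5·35) × 20 = 2050 mm².
A_nt = (45 − 0.5·35) × 20 = 550 mm².
0.6 F_u A_nv = 578.1 kN; 0.6 F_y A_gv = 660.3 kN → shear rupture governs the shear term.
R_n = 578.1 + 1.0 × 470 × 550 / 1000 = 836.6 kN.
Allowable strength R_n/Ω = 836.6 / 2 = 418 kN.

418 kN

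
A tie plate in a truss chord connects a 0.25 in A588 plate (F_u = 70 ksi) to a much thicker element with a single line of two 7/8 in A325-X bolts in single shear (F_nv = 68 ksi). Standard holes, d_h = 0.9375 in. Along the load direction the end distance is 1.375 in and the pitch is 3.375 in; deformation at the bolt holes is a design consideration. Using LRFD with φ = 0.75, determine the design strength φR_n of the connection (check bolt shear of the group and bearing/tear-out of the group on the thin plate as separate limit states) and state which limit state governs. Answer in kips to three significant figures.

41.8 kips (bearing governs)

Bolt shear: A_b = π·0.875²/4 = 0.6013 in²; R_n = 68 × 0.6013 × 2 × 1 = 81.78 kips → 0.75 × 81.78 = 61.3 kips.
Bearing (1.2 l_c t F_u ≤ 2.4 d t F_u): upper limit = 2.4·0.875·0.25·70 = 36.75 kips.
  Edge l_c = 1.375 − 0.9375/2 = 0.9062 → r_n = 19.03 kips; interior l_c = 3.375 − 0.9375 = 2.438 → r_n = 36.75 kips.
  R_n,bearing = 1·19.03 + 1·36.75 = 55.78 kips → 0.75 × 55.78 = 41.8 kips.
Bearing governs: 41.8 kips.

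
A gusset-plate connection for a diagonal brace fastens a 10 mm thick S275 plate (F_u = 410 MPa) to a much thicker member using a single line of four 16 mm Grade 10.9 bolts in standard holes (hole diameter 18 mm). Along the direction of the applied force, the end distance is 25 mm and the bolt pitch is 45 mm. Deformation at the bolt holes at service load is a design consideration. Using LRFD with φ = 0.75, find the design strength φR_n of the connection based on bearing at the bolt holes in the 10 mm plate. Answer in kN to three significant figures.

Per bolt r_n = 1.2 l_c t F_u ≤ 2.4 d t F_u; upper limit = 2.4 × 16 × 10 × 410 / 1000 = 157.4 kN.
Edge bolt: l_c = 25 − 18/2 = 16 mm → 1.2 × 16 × 10 × 410 / 1000 = 78.72 → r_n = 78.72 kN.
Interior bolts: l_c = 45 − 18 = 27 mm → 1.2 × 27 × 10 × 410 / 1000 = 132.8 → r_n = 132.8 kN.
R_n = 1 × 78.72 + 3 × 132.8 = 477.2 kN.
Design strength φR_n = 0.75 × 477.2 = 358 kN.

358 kN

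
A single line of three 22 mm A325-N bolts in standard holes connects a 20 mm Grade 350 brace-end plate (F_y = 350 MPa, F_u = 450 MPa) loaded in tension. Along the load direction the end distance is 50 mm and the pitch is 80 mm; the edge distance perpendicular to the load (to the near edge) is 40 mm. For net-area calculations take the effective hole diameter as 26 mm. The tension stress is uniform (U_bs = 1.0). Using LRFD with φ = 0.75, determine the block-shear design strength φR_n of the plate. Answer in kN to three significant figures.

770 kN

Shear plane L_v = 50 + 2·80 = 210 mm; A_gv = 210 × 20 = 4200 mm².
A_nv = (210 − 2.5·26) × 20 = 2900 mm².
A_nt = (40 − 0.5·26) × 20 = 540 mm².
0.6 F_u A_nv = 783 kN; 0.6 F_y A_gv = 882 kN → shear rupture governs the shear term.
R_n = 783 + 1.0 × 450 × 540 / 1000 = 1026 kN.
Design strength φR_n = 0.75 × 1026 = 770 kN.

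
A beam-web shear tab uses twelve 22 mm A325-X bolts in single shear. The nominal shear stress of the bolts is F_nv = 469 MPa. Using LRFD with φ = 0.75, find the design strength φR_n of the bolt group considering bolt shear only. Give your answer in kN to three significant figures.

1600 kN

A_b = π × 22² / 4 = 380.1 mm².
R_n = F_nv · A_b · n · n_s = 469 × 380.1 × 12 × 1 / 1000 = 2139 kN.
Design strength φR_n = 0.75 × 2139 = 1600 kN.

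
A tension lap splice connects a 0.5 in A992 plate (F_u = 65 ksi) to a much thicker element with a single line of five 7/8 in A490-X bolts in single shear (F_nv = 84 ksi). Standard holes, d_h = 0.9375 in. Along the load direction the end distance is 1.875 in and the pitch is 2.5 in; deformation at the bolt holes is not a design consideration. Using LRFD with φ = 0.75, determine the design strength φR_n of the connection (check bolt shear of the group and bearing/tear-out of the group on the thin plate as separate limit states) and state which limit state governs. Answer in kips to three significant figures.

Bolt shear: A_b = π·0.875²/4 = 0.6013 in²; R_n = 84 × 0.6013 × 5 × 1 = 252.6 kips → 0.75 × 252.6 = 189 kips.
Bearing (1.5 l_c t F_u ≤ 3.0 d t F_u): upper limit = 3.0·0.875·0.5·65 = 85.31 kips.
  Edge l_c = 1.875 − 0.9375/2 = 1.406 → r_n = 68.55 kips; interior l_c = 2.5 − 0.9375 = 1.562 → r_n = 76.17 kips.
  R_n,bearing = 1·68.55 + 4·76.17 = 373.2 kips → 0.75 × 373.2 = 280 kips.
Bolt shear governs: 189 kips.

189 kips (bolt shear governs)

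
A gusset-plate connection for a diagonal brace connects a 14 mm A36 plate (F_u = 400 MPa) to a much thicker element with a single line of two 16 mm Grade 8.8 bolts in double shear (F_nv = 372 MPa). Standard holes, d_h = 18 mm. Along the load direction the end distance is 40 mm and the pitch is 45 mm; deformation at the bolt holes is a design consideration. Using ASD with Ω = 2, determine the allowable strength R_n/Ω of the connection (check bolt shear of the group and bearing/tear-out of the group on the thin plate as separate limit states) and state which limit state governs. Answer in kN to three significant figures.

Bolt shear: A_b = π·16²/4 = 201.1 mm²; R_n = 372 × 201.1 × 2 × 2 / 1000 = 299.2 kN → 299.2 / 2 = 150 kN.
Bearing (1.2 l_c t F_u ≤ 2.4 d t F_u): upper limit = 2.4·16·14·400 / 1000 = 215 kN.
  Edge l_c = 40 − 18/2 = 31 → r_n = 208.3 kN; interior l_c = 45 − 18 = 27 → r_n = 181.4 kN.
  R_n,bearing = 1·208.3 + 1·181.4 = 389.8 kN → 389.8 / 2 = 195 kN.
Bolt shear governs: 150 kN.

150 kN (bolt shear governs)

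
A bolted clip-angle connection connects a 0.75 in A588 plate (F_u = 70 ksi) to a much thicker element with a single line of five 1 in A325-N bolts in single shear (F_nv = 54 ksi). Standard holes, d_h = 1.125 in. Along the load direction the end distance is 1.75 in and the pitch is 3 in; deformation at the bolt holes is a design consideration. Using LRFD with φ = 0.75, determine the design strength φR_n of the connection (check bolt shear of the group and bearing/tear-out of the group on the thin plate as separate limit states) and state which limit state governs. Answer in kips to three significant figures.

159 kips (bolt shear governs)

Bolt shear: A_b = π·1²/4 = 0.7854 in²; R_n = 54 × 0.7854 × 5 × 1 = 212.1 kips → 0.75 × 212.1 = 159 kips.
Bearing (1.2 l_c t F_u ≤ 2.4 d t F_u): upper limit = 2.4·1·0.75·70 = 126 kips.
  Edge l_c = 1.75 − 1.125/2 = 1.188 → r_n = 74.81 kips; interior l_c = 3 − 1.125 = 1.875 → r_n = 118.1 kips.
  R_n,bearing = 1·74.81 + 4·118.1 = 547.3 kips → 0.75 × 547.3 = 410 kips.
Bolt shear governs: 159 kips.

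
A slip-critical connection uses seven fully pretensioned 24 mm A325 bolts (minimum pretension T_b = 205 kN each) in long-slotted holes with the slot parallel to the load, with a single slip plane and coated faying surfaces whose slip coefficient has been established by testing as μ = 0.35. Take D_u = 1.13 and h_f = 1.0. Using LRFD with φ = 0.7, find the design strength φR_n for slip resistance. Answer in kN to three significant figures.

R_n = μ · D_u · h_f · T_b · n_s · n_b = 0.35 × 1.13 × 1.0 × 205 × 1 × 7 = 567.5 kN.
Design strength φR_n = 0.7 × 567.5 = 397 kN.

397 kN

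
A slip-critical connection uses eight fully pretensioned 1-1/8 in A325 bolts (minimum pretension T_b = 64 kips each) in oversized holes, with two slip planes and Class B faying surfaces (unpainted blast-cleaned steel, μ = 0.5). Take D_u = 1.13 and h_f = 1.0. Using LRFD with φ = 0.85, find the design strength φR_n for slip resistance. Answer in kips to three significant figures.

R_n = μ · D_u · h_f · T_b · n_s · n_b = 0.5 × 1.13 × 1.0 × 64 × 2 × 8 = 578.6 kips.
Design strength φR_n = 0.85 × 578.6 = 492 kips.

492 kips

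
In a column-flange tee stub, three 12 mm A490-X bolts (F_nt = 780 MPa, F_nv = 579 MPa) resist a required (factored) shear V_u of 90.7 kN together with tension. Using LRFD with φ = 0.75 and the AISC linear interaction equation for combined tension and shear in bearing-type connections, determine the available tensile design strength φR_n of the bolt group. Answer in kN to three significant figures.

136 kN

A_b = π·12²/4 = 113.1 mm²; f_rv = 90.7 × 1000 / (3 × 113.1) = 267.3 MPa.
F'_nt = 1.3 F_nt − (F_nt / φF_nv) f_rv = 1.3·780 − (780/(0.75·579))·267.3 = 533.8 MPa, capped at F_nt → F'_nt = 533.8 MPa.
R_n = F'_nt · A_b · n = 533.8 × 113.1 × 3 / 1000 = 181.1 kN.
Design strength φR_n = 0.75 × 181.1 = 136 kN.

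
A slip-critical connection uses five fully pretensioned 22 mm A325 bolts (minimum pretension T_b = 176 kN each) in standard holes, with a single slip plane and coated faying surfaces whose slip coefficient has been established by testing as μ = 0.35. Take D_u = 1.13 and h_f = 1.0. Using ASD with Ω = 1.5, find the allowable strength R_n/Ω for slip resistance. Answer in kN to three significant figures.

R_n = μ · D_u · h_f · T_b · n_s · n_b = 0.35 × 1.13 × 1.0 × 176 × 1 × 5 = 348 kN.
Allowable strength R_n/Ω = 348 / 1.5 = 232 kN.

232 kN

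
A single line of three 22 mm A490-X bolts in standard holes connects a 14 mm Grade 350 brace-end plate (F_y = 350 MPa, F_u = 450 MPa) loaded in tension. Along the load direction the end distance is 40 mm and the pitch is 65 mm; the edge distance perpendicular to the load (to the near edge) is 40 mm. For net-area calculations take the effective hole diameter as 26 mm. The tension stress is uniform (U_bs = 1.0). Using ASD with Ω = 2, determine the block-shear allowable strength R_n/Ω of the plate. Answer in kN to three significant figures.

284 kN

Shear plane L_v = 40 + 2·65 = 170 mm; A_gv = 170 × 14 = 2380 mm².
A_nv = (170 − 2.5·26) × 14 = 1470 mm².
A_nt = (40 − 0.5·26) × 14 = 378 mm².
0.6 F_u A_nv = 396.9 kN; 0.6 F_y A_gv = 499.8 kN → shear rupture governs the shear term.
R_n = 396.9 + 1.0 × 450 × 378 / 1000 = 567 kN.
Allowable strength R_n/Ω = 567 / 2 = 284 kN.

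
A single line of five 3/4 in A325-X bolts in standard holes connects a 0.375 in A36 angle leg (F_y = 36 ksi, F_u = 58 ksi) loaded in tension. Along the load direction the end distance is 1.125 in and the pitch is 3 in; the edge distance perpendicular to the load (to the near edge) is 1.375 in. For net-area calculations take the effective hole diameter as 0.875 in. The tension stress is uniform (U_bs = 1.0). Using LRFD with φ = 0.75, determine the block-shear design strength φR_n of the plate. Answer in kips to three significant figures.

95 kips

Shear plane L_v = 1.125 + 4·3 = 13.12 in; A_gv = 13.12 × 0.375 = 4.922 in².
A_nv = (13.12 − 4.5·0.875) × 0.375 = 3.445 in².
A_nt = (1.375 − 0.5·0.875) × 0.375 = 0.3516 in².
0.6 F_u A_nv = 119.9 kips; 0.6 F_y A_gv = 106.3 kips → shear yielding governs the shear term.
R_n = 106.3 + 1.0 × 58 × 0.3516 = 126.7 kips.
Design strength φR_n = 0.75 × 126.7 = 95 kips.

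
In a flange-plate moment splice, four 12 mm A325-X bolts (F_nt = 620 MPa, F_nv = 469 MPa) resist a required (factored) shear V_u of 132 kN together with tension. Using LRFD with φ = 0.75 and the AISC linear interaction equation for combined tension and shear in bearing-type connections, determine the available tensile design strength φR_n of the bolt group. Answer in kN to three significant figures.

99 kN

A_b = π·12²/4 = 113.1 mm²; f_rv = 132 × 1000 / (4 × 113.1) = 291.8 MPa.
F'_nt = 1.3 F_nt − (F_nt / φF_nv) f_rv = 1.3·620 − (620/(0.75·469))·291.8 = 291.7 MPa, capped at F_nt → F'_nt = 291.7 MPa.
R_n = F'_nt · A_b · n = 291.7 × 113.1 × 4 / 1000 = 132 kN.
Design strength φR_n = 0.75 × 132 = 99 kN.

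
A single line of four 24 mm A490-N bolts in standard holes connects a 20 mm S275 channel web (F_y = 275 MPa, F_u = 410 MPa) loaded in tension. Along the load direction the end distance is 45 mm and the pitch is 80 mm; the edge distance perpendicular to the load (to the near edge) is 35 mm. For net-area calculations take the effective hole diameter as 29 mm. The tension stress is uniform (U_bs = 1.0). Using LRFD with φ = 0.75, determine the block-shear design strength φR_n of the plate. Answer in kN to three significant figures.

Shear plane L_v = 45 + 3·80 = 285 mm; A_gv = 285 × 20 = 5700 mm².
A_nv = (285 − 3.5·29) × 20 = 3670 mm².
A_nt = (35 − 0.5·29) × 20 = 410 mm².
0.6 F_u A_nv = 902.8 kN; 0.6 F_y A_gv = 940.5 kN → shear rupture governs the shear term.
R_n = 902.8 + 1.0 × 410 × 410 / 1000 = 1071 kN.
Design strength φR_n = 0.75 × 1071 = 803 kN.

803 kN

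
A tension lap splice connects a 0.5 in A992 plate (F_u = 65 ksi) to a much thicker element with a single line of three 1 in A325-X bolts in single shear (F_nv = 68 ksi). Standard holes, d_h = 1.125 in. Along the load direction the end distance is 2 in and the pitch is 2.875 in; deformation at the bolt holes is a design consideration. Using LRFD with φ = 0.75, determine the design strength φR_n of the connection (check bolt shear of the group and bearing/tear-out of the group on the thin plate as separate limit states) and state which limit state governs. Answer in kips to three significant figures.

120 kips (bolt shear governs)

Bolt shear: A_b = π·1²/4 = 0.7854 in²; R_n = 68 × 0.7854 × 3 × 1 = 160.2 kips → 0.75 × 160.2 = 120 kips.
Bearing (1.2 l_c t F_u ≤ 2.4 d t F_u): upper limit = 2.4·1·0.5·65 = 78 kips.
  Edge l_c = 2 − 1.125/2 = 1.438 → r_n = 56.06 kips; interior l_c = 2.875 − 1.125 = 1.75 → r_n = 68.25 kips.
  R_n,bearing = 1·56.06 + 2·68.25 = 192.6 kips → 0.75 × 192.6 = 144 kips.
Bolt shear governs: 120 kips.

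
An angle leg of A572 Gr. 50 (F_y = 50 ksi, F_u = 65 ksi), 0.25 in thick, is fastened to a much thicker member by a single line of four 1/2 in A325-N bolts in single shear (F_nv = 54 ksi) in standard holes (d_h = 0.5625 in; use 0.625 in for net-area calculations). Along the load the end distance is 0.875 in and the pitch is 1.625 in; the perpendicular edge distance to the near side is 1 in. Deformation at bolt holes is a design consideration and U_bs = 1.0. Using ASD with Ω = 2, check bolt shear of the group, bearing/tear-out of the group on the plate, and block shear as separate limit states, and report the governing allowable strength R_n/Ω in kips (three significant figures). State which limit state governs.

Bolt shear: A_b = π·0.5²/4 = 0.1963 in²; R_n = 54 × 0.1963 × 4 × 1 = 42.41 kips → 42.41 / 2 = 21.2 kips.
Bearing: edge l_c = 0.5938, r_n = 11.58 kips; interior l_c = 1.062, r_n = 19.5 kips; R_n = 11.58 + 3·19.5 = 70.08 kips → 35 kips.
Block shear: A_gv = 1.438, A_nv = 0.8906, A_nt = 0.1719 in²; R_n = min(0.6F_uA_nv, 0.6F_yA_gv) + U_bs·F_u·A_nt = 45.91 kips → 23 kips.
Bolt shear governs: 21.2 kips.

21.2 kips (bolt shear governs)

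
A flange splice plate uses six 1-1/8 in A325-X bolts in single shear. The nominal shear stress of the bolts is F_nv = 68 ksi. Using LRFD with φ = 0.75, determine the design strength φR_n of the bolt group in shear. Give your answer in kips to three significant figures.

A_b = π × 1.125² / 4 = 0.994 in².
R_n = F_nv · A_b · n · n_s = 68 × 0.994 × 6 × 1 = 405.6 kips.
Design strength φR_n = 0.75 × 405.6 = 304 kips.

304 kips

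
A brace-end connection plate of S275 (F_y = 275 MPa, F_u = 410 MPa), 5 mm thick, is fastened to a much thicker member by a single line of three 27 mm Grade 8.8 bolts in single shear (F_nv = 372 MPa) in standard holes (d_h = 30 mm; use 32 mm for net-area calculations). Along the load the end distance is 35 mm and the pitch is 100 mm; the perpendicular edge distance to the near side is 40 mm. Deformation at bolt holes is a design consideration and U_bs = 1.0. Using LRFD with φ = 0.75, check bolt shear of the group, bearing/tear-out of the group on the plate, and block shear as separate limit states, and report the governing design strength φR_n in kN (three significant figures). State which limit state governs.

180 kN (block shear governs)

Bolt shear: A_b = π·27²/4 = 572.6 mm²; R_n = 372 × 572.6 × 3 × 1 / 1000 = 639 kN → 0.75 × 639 = 479 kN.
Bearing: edge l_c = 20, r_n = 49.2 kN; interior l_c = 70, r_n = 132.8 kN; R_n = 49.2 + 2·132.8 = 314.9 kN → 236 kN.
Block shear: A_gv = 1175, A_nv = 775, A_nt = 120 mm²; R_n = min(0.6F_uA_nv, 0.6F_yA_gv) + U_bs·F_u·A_nt = 239.8 kN → 180 kN.
Block shear governs: 180 kN.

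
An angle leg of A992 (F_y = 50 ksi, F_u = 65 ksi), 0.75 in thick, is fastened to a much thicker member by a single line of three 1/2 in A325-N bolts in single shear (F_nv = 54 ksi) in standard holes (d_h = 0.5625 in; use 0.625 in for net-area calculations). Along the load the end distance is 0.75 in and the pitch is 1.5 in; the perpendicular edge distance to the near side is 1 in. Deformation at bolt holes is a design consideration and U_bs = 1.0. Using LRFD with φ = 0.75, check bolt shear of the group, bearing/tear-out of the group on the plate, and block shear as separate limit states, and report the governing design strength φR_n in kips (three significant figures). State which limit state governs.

23.9 kips (bolt shear governs)

Bolt shear: A_b = π·0.5²/4 = 0.1963 in²; R_n = 54 × 0.1963 × 3 × 1 = 31.81 kips → 0.75 × 31.81 = 23.9 kips.
Bearing: edge l_c = 0.4688, r_n = 27.42 kips; interior l_c = 0.9375, r_n = 54.84 kips; R_n = 27.42 + 2·54.84 = 137.1 kips → 103 kips.
Block shear: A_gv = 2.812, A_nv = 1.641, A_nt = 0.5156 in²; R_n = min(0.6F_uA_nv, 0.6F_yA_gv) + U_bs·F_u·A_nt = 97.5 kips → 73.1 kips.
Bolt shear governs: 23.9 kips.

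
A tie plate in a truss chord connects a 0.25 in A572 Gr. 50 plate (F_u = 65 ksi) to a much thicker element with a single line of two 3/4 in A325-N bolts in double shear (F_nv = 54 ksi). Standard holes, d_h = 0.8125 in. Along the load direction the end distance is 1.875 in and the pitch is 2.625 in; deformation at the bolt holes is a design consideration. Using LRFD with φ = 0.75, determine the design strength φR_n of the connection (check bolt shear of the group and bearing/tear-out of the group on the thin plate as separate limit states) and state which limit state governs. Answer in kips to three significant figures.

43.4 kips (bearing governs)

Bolt shear: A_b = π·0.75²/4 = 0.4418 in²; R_n = 54 × 0.4418 × 2 × 2 = 95.43 kips → 0.75 × 95.43 = 71.6 kips.
Bearing (1.2 l_c t F_u ≤ 2.4 d t F_u): upper limit = 2.4·0.75·0.25·65 = 29.25 kips.
  Edge l_c = 1.875 − 0.8125/2 = 1.469 → r_n = 28.64 kips; interior l_c = 2.625 − 0.8125 = 1.812 → r_n = 29.25 kips.
  R_n,bearing = 1·28.64 + 1·29.25 = 57.89 kips → 0.75 × 57.89 = 43.4 kips.
Bearing governs: 43.4 kips.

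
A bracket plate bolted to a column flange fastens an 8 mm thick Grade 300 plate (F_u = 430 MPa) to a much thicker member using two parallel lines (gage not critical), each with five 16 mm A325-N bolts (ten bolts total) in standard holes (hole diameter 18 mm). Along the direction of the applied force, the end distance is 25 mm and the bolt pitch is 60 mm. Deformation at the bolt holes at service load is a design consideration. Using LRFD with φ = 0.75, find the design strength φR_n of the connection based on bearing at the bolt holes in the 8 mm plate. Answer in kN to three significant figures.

892 kN

Per bolt r_n = 1.2 l_c t F_u ≤ 2.4 d t F_u; upper limit = 2.4 × 16 × 8 × 430 / 1000 = 132.1 kN.
Edge bolt: l_c = 25 − 18/2 = 16 mm → 1.2 × 16 × 8 × 430 / 1000 = 66.05 → r_n = 66.05 kN.
Interior bolts: l_c = 60 − 18 = 42 mm → 1.2 × 42 × 8 × 430 / 1000 = 173.4 → r_n = 132.1 kN.
R_n = 2 × 66.05 + 8 × 132.1 = 1189 kN.
Design strength φR_n = 0.75 × 1189 = 892 kN.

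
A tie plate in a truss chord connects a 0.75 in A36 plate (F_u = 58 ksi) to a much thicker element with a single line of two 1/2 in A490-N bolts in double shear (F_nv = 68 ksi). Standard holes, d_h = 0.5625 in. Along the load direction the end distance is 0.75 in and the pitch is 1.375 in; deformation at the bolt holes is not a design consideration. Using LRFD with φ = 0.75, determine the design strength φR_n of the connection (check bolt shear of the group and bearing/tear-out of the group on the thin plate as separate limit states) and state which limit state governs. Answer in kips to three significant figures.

Bolt shear: A_b = π·0.5²/4 = 0.1963 in²; R_n = 68 × 0.1963 × 2 × 2 = 53.41 kips → 0.75 × 53.41 = 40.1 kips.
Bearing (1.5 l_c t F_u ≤ 3.0 d t F_u): upper limit = 3.0·0.5·0.75·58 = 65.25 kips.
  Edge l_c = 0.75 − 0.5625/2 = 0.4688 → r_n = 30.59 kips; interior l_c = 1.375 − 0.5625 = 0.8125 → r_n = 53.02 kips.
  R_n,bearing = 1·30.59 + 1·53.02 = 83.6 kips → 0.75 × 83.6 = 62.7 kips.
Bolt shear governs: 40.1 kips.

40.1 kips (bolt shear governs)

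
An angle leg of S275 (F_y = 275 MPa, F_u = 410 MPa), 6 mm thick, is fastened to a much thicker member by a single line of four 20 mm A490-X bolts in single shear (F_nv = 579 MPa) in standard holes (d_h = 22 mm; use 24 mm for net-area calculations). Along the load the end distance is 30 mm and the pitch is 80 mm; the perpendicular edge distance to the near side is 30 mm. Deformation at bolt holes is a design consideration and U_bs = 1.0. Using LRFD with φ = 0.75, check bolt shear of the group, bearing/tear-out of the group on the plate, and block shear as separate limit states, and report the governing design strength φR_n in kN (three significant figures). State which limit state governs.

234 kN (block shear governs)

Bolt shear: A_b = π·20²/4 = 314.2 mm²; R_n = 579 × 314.2 × 4 × 1 / 1000 = 727.6 kN → 0.75 × 727.6 = 546 kN.
Bearing: edge l_c = 19, r_n = 56.09 kN; interior l_c = 58, r_n = 118.1 kN; R_n = 56.09 + 3·118.1 = 410.3 kN → 308 kN.
Block shear: A_gv = 1620, A_nv = 1116, A_nt = 108 mm²; R_n = min(0.6F_uA_nv, 0.6F_yA_gv) + U_bs·F_u·A_nt = 311.6 kN → 234 kN.
Block shear governs: 234 kN.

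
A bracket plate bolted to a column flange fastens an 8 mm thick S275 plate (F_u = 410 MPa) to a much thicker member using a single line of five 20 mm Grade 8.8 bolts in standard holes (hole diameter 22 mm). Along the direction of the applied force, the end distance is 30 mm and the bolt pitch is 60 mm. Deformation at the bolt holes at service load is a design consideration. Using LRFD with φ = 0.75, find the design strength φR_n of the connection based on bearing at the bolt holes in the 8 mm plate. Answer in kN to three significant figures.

Per bolt r_n = 1.2 l_c t F_u ≤ 2.4 d t F_u; upper limit = 2.4 × 20 × 8 × 410 / 1000 = 157.4 kN.
Edge bolt: l_c = 30 − 22/2 = 19 mm → 1.2 × 19 × 8 × 410 / 1000 = 74.78 → r_n = 74.78 kN.
Interior bolts: l_c = 60 − 22 = 38 mm → 1.2 × 38 × 8 × 410 / 1000 = 149.6 → r_n = 149.6 kN.
R_n = 1 × 74.78 + 4 × 149.6 = 673.1 kN.
Design strength φR_n = 0.75 × 673.1 = 505 kN.

505 kN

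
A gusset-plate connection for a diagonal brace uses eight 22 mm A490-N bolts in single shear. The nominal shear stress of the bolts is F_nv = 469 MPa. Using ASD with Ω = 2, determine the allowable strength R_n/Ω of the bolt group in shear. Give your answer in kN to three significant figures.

A_b = π × 22² / 4 = 380.1 mm².
R_n = F_nv · A_b · n · n_s = 469 × 380.1 × 8 × 1 / 1000 = 1426 kN.
Allowable strength R_n/Ω = 1426 / 2 = 713 kN.

713 kN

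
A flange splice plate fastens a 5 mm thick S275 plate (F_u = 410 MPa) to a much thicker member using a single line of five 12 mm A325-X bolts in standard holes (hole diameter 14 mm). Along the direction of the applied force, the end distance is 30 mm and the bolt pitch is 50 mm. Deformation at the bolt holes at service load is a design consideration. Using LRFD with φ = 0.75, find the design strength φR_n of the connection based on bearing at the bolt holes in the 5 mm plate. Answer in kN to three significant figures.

220 kN

Per bolt r_n = 1.2 l_c t F_u ≤ 2.4 d t F_u; upper limit = 2.4 × 12 × 5 × 410 / 1000 = 59.04 kN.
Edge bolt: l_c = 30 − 14/2 = 23 mm → 1.2 × 23 × 5 × 410 / 1000 = 56.58 → r_n = 56.58 kN.
Interior bolts: l_c = 50 − 14 = 36 mm → 1.2 × 36 × 5 × 410 / 1000 = 88.56 → r_n = 59.04 kN.
R_n = 1 × 56.58 + 4 × 59.04 = 292.7 kN.
Design strength φR_n = 0.75 × 292.7 = 220 kN.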